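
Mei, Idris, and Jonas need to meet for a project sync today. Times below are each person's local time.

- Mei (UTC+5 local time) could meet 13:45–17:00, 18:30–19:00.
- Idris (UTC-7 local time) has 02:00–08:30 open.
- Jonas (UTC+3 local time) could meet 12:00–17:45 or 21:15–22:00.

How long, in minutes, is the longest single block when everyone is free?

Mei in UTC: 08:45-12:00, 13:30-14:00 (subtract 5h to convert from UTC+5).
Idris in UTC: 09:00-15:30 (add 7h to convert from UTC-7).
Jonas in UTC: 09:00-14:45, 18:15-19:00 (subtract 3h to convert from UTC+3).
Mei ∩ Idris: 09:00-12:00, 13:30-14:00.
Mei ∩ Idris ∩ Jonas: 09:00-12:00, 13:30-14:00.
The longest is 09:00-12:00 at 180 minutes.

180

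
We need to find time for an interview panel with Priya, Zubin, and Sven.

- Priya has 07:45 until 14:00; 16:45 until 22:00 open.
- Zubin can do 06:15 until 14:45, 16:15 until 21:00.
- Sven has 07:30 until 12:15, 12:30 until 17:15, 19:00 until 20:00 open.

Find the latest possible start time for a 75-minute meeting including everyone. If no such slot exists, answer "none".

Priya ∩ Zubin: 07:45-14:00, 16:45-21:00.
Priya ∩ Zubin ∩ Sven: 07:45-12:15, 12:30-14:00, 16:45-17:15, 19:00-20:00.
So the common availability across everyone is 07:45-12:15, 12:30-14:00, 16:45-17:15, 19:00-20:00.
The last common window of at least 75 minutes is 12:30-14:00; a 75-minute meeting can start as late as 12:45 and still end by 14:00.

12:45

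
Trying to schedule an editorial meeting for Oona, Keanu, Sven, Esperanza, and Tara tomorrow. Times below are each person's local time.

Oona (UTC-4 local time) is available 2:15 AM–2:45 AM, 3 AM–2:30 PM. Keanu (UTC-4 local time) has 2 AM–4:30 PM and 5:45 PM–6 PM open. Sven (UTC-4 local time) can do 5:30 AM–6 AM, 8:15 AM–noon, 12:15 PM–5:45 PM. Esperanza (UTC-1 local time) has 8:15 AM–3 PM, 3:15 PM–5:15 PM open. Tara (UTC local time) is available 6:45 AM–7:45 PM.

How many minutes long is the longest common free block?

Oona in UTC: 06:15-06:45, 07:00-18:30 (add 4h to convert from UTC-4).
Keanu in UTC: 06:00-20:30, 21:45-22:00 (add 4h to convert from UTC-4).
Sven in UTC: 09:30-10:00, 12:15-16:00, 16:15-21:45 (add 4h to convert from UTC-4).
Esperanza in UTC: 09:15-16:00, 16:15-18:15 (add 1h to convert from UTC-1).
Tara in UTC: 06:45-19:45.
Oona ∩ Keanu: 06:15-06:45, 07:00-18:30.
Oona ∩ Keanu ∩ Sven: 09:30-10:00, 12:15-16:00, 16:15-18:30.
Oona ∩ Keanu ∩ Sven ∩ Esperanza: 09:30-10:00, 12:15-16:00, 16:15-18:15.
Oona ∩ Keanu ∩ Sven ∩ Esperanza ∩ Tara: 09:30-10:00, 12:15-16:00, 16:15-18:15.
Those are the intersection windows.
The longest is 12:15-16:00 at 225 minutes.

225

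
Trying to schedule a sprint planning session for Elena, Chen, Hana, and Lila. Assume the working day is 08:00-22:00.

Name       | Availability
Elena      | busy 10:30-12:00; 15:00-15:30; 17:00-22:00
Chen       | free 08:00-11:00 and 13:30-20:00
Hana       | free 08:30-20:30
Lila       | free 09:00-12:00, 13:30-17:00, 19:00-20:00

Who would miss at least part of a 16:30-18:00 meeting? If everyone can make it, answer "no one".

Elena, Lila

Elena free: 08:00-10:30, 12:00-15:00, 15:30-17:00 (invert busy blocks within the working day).
Chen free: 08:00-11:00, 13:30-20:00.
Hana free: 08:30-20:30.
Lila free: 09:00-12:00, 13:30-17:00, 19:00-20:00.
Elena: not fully free for 16:30-18:00. Chen: free for 16:30-18:00. Hana: free for 16:30-18:00. Lila: not fully free for 16:30-18:00.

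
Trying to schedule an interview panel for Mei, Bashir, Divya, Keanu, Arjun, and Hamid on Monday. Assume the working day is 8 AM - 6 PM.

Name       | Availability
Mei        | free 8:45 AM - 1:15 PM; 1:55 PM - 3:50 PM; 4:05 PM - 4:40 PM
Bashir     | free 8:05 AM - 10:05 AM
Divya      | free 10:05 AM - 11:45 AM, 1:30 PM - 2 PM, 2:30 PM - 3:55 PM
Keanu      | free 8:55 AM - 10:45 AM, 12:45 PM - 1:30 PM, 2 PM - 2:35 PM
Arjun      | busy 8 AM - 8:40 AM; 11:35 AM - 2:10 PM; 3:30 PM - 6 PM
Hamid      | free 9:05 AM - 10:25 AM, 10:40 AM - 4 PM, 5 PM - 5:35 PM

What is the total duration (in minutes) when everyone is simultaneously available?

0

Mei free: 08:45-13:15, 13:55-15:50, 16:05-16:40.
Bashir free: 08:05-10:05.
Divya free: 10:05-11:45, 13:30-14:00, 14:30-15:55.
Keanu free: 08:55-10:45, 12:45-13:30, 14:00-14:35.
Arjun free: 08:40-11:35, 14:10-15:30 (invert busy blocks within the working day).
Hamid free: 09:05-10:25, 10:40-16:00, 17:00-17:35.
Mei ∩ Bashir: 08:45-10:05.
Mei ∩ Bashir ∩ Divya: ∅.
Mei ∩ Bashir ∩ Divya ∩ Keanu: ∅.
Mei ∩ Bashir ∩ Divya ∩ Keanu ∩ Arjun: ∅.
Mei ∩ Bashir ∩ Divya ∩ Keanu ∩ Arjun ∩ Hamid: ∅.
There is no time when everyone is free.
There is no common window, so the total is 0 minutes.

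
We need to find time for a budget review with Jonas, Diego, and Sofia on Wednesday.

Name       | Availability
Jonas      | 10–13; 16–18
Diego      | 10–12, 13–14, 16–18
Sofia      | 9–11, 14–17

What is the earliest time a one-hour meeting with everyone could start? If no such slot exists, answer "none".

10:00

Jonas ∩ Diego: 10:00-12:00, 16:00-18:00.
Jonas ∩ Diego ∩ Sofia: 10:00-11:00, 16:00-17:00.
The first common window of at least 60 minutes is 10:00-11:00, so the earliest start is 10:00.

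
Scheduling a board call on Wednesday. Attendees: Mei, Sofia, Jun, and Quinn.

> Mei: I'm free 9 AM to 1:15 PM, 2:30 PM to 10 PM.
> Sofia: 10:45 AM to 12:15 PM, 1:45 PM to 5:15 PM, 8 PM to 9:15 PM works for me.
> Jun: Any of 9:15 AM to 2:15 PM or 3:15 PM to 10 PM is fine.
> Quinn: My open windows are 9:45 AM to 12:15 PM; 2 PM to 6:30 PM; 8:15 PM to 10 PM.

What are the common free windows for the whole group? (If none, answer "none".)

10:45-12:15, 15:15-17:15, 20:15-21:15

Mei ∩ Sofia: 10:45-12:15, 14:30-17:15, 20:00-21:15.
Mei ∩ Sofia ∩ Jun: 10:45-12:15, 15:15-17:15, 20:00-21:15.
Mei ∩ Sofia ∩ Jun ∩ Quinn: 10:45-12:15, 15:15-17:15, 20:15-21:15.
So the common availability across everyone is 10:45-12:15, 15:15-17:15, 20:15-21:15.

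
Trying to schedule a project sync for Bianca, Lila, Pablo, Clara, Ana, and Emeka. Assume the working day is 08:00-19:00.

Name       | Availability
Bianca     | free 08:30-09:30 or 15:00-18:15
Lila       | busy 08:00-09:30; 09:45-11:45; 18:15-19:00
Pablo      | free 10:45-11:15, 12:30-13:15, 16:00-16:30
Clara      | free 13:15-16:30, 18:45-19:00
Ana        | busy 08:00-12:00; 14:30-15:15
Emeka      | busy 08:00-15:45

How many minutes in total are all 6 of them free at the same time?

Bianca free: 08:30-09:30, 15:00-18:15.
Lila free: 09:30-09:45, 11:45-18:15 (invert busy blocks within the working day).
Pablo free: 10:45-11:15, 12:30-13:15, 16:00-16:30.
Clara free: 13:15-16:30, 18:45-19:00.
Ana free: 12:00-14:30, 15:15-19:00 (invert busy blocks within the working day).
Emeka free: 15:45-19:00 (invert busy blocks within the working day).
Bianca ∩ Lila: 15:00-18:15.
Bianca ∩ Lila ∩ Pablo: 16:00-16:30.
Bianca ∩ Lila ∩ Pablo ∩ Clara: 16:00-16:30.
Bianca ∩ Lila ∩ Pablo ∩ Clara ∩ Ana: 16:00-16:30.
Bianca ∩ Lila ∩ Pablo ∩ Clara ∩ Ana ∩ Emeka: 16:00-16:30.
That's a single block of 30 minutes.

30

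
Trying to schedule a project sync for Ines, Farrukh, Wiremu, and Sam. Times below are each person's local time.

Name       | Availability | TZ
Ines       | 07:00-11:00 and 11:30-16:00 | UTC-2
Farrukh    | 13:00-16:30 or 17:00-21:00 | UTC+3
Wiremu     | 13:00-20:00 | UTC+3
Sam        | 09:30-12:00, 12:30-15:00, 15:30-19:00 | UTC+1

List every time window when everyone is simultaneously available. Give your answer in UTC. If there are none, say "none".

10:00-11:00, 11:30-13:00, 14:30-17:00

Ines in UTC: 09:00-13:00, 13:30-18:00 (add 2h to convert from UTC-2).
Farrukh in UTC: 10:00-13:30, 14:00-18:00 (subtract 3h to convert from UTC+3).
Wiremu in UTC: 10:00-17:00 (subtract 3h to convert from UTC+3).
Sam in UTC: 08:30-11:00, 11:30-14:00, 14:30-18:00 (subtract 1h to convert from UTC+1).
Ines ∩ Farrukh: 10:00-13:00, 14:00-18:00.
Ines ∩ Farrukh ∩ Wiremu: 10:00-13:00, 14:00-17:00.
Ines ∩ Farrukh ∩ Wiremu ∩ Sam: 10:00-11:00, 11:30-13:00, 14:30-17:00.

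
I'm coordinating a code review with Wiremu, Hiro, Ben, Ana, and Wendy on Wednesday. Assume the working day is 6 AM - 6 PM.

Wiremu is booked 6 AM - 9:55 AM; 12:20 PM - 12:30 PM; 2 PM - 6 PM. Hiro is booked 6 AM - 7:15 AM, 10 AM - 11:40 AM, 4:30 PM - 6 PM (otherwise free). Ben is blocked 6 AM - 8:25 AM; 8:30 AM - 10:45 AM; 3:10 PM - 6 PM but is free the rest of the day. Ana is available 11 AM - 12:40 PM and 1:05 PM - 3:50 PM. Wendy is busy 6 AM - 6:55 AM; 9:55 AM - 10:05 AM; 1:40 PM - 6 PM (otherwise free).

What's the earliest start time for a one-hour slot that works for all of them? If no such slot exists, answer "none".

none

Wiremu free: 09:55-12:20, 12:30-14:00 (invert busy blocks within the working day).
Hiro free: 07:15-10:00, 11:40-16:30 (invert busy blocks within the working day).
Ben free: 08:25-08:30, 10:45-15:10 (invert busy blocks within the working day).
Ana free: 11:00-12:40, 13:05-15:50.
Wendy free: 06:55-09:55, 10:05-13:40 (invert busy blocks within the working day).
Wiremu ∩ Hiro: 09:55-10:00, 11:40-12:20, 12:30-14:00.
Wiremu ∩ Hiro ∩ Ben: 11:40-12:20, 12:30-14:00.
Wiremu ∩ Hiro ∩ Ben ∩ Ana: 11:40-12:20, 12:30-12:40, 13:05-14:00.
Wiremu ∩ Hiro ∩ Ben ∩ Ana ∩ Wendy: 11:40-12:20, 12:30-12:40, 13:05-13:40.
No common window is at least 60 minutes long.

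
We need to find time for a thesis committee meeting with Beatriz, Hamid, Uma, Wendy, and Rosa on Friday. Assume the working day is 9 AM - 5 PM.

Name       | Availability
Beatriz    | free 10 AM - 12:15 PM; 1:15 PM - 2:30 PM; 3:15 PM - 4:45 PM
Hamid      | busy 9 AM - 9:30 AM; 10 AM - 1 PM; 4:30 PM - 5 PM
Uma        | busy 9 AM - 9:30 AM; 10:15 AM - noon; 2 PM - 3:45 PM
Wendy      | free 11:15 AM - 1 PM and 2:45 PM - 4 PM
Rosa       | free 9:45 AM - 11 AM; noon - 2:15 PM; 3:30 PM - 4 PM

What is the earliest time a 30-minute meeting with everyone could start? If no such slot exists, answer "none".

none

Beatriz free: 10:00-12:15, 13:15-14:30, 15:15-16:45.
Hamid free: 09:30-10:00, 13:00-16:30 (invert busy blocks within the working day).
Uma free: 09:30-10:15, 12:00-14:00, 15:45-17:00 (invert busy blocks within the working day).
Wendy free: 11:15-13:00, 14:45-16:00.
Rosa free: 09:45-11:00, 12:00-14:15, 15:30-16:00.
Beatriz ∩ Hamid: 13:15-14:30, 15:15-16:30.
Beatriz ∩ Hamid ∩ Uma: 13:15-14:00, 15:45-16:30.
Beatriz ∩ Hamid ∩ Uma ∩ Wendy: 15:45-16:00.
Beatriz ∩ Hamid ∩ Uma ∩ Wendy ∩ Rosa: 15:45-16:00.
No common window is at least 30 minutes long.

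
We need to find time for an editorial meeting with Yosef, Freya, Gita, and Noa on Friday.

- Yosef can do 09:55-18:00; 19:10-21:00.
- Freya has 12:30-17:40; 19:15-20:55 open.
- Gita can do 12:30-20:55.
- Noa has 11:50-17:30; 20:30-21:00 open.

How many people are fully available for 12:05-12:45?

Yosef and Noa can make the full 12:05-12:45 slot — that's 2.

2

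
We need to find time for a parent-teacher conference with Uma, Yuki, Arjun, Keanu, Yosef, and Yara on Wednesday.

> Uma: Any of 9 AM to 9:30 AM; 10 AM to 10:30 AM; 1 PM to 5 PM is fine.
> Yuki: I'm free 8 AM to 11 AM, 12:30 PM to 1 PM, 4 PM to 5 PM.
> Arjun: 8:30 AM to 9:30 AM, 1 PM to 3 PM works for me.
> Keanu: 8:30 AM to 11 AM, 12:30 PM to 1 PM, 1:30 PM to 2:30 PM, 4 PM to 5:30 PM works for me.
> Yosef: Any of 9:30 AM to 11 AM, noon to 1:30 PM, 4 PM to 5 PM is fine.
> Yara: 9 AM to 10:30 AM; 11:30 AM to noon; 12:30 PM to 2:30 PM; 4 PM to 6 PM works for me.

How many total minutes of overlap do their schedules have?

Uma ∩ Yuki: 09:00-09:30, 10:00-10:30, 16:00-17:00.
Uma ∩ Yuki ∩ Arjun: 09:00-09:30.
Uma ∩ Yuki ∩ Arjun ∩ Keanu: 09:00-09:30.
Uma ∩ Yuki ∩ Arjun ∩ Keanu ∩ Yosef: ∅.
Uma ∩ Yuki ∩ Arjun ∩ Keanu ∩ Yosef ∩ Yara: ∅.
There is no time when everyone is free.
There is no common window, so the total is 0 minutes.

0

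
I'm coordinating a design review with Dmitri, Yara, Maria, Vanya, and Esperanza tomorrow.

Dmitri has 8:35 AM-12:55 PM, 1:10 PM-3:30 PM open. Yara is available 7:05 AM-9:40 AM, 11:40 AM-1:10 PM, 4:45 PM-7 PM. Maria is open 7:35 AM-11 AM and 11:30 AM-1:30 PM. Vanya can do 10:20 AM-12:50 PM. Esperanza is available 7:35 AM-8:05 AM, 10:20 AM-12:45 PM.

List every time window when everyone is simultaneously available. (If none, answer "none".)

11:40-12:45

Dmitri ∩ Yara: 08:35-09:40, 11:40-12:55.
Dmitri ∩ Yara ∩ Maria: 08:35-09:40, 11:40-12:55.
Dmitri ∩ Yara ∩ Maria ∩ Vanya: 11:40-12:50.
Dmitri ∩ Yara ∩ Maria ∩ Vanya ∩ Esperanza: 11:40-12:45.
So the common availability across everyone is 11:40-12:45.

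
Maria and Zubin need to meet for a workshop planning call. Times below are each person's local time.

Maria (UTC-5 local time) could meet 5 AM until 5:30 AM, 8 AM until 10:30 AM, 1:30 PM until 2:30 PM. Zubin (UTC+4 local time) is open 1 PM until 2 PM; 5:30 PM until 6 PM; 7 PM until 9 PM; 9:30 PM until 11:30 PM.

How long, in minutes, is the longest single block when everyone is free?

60

Maria in UTC: 10:00-10:30, 13:00-15:30, 18:30-19:30 (add 5h to convert from UTC-5).
Zubin in UTC: 09:00-10:00, 13:30-14:00, 15:00-17:00, 17:30-19:30 (subtract 4h to convert from UTC+4).
Maria ∩ Zubin: 13:30-14:00, 15:00-15:30, 18:30-19:30.
Those are the intersection windows.
The longest is 18:30-19:30 at 60 minutes.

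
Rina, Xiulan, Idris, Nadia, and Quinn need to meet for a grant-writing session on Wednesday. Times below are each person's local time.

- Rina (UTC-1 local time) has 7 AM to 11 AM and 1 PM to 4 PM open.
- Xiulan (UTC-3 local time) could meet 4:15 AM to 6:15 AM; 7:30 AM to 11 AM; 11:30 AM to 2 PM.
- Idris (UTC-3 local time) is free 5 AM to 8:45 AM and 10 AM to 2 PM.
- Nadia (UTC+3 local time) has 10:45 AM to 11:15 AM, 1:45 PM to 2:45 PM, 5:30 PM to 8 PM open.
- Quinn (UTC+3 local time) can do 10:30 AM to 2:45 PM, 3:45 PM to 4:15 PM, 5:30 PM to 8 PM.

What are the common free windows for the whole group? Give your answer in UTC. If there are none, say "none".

08:00-08:15, 10:45-11:45, 14:30-17:00

Rina in UTC: 08:00-12:00, 14:00-17:00 (add 1h to convert from UTC-1).
Xiulan in UTC: 07:15-09:15, 10:30-14:00, 14:30-17:00 (add 3h to convert from UTC-3).
Idris in UTC: 08:00-11:45, 13:00-17:00 (add 3h to convert from UTC-3).
Nadia in UTC: 07:45-08:15, 10:45-11:45, 14:30-17:00 (subtract 3h to convert from UTC+3).
Quinn in UTC: 07:30-11:45, 12:45-13:15, 14:30-17:00 (subtract 3h to convert from UTC+3).
Rina ∩ Xiulan: 08:00-09:15, 10:30-12:00, 14:30-17:00.
Rina ∩ Xiulan ∩ Idris: 08:00-09:15, 10:30-11:45, 14:30-17:00.
Rina ∩ Xiulan ∩ Idris ∩ Nadia: 08:00-08:15, 10:45-11:45, 14:30-17:00.
Rina ∩ Xiulan ∩ Idris ∩ Nadia ∩ Quinn: 08:00-08:15, 10:45-11:45, 14:30-17:00.
So the common availability across everyone is 08:00-08:15, 10:45-11:45, 14:30-17:00.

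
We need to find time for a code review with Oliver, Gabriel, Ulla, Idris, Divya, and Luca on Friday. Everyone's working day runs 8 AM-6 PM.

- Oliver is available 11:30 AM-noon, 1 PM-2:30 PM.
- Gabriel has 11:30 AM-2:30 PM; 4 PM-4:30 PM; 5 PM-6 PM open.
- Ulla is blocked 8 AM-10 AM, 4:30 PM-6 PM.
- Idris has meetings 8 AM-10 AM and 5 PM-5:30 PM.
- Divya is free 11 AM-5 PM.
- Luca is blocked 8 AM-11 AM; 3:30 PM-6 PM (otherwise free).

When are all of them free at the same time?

11:30-12:00, 13:00-14:30

Oliver free: 11:30-12:00, 13:00-14:30.
Gabriel free: 11:30-14:30, 16:00-16:30, 17:00-18:00.
Ulla free: 10:00-16:30 (invert busy blocks within the working day).
Idris free: 10:00-17:00, 17:30-18:00 (invert busy blocks within the working day).
Divya free: 11:00-17:00.
Luca free: 11:00-15:30 (invert busy blocks within the working day).
Oliver ∩ Gabriel: 11:30-12:00, 13:00-14:30.
Oliver ∩ Gabriel ∩ Ulla: 11:30-12:00, 13:00-14:30.
Oliver ∩ Gabriel ∩ Ulla ∩ Idris: 11:30-12:00, 13:00-14:30.
Oliver ∩ Gabriel ∩ Ulla ∩ Idris ∩ Divya: 11:30-12:00, 13:00-14:30.
Oliver ∩ Gabriel ∩ Ulla ∩ Idris ∩ Divya ∩ Luca: 11:30-12:00, 13:00-14:30.
So the common availability across everyone is 11:30-12:00, 13:00-14:30.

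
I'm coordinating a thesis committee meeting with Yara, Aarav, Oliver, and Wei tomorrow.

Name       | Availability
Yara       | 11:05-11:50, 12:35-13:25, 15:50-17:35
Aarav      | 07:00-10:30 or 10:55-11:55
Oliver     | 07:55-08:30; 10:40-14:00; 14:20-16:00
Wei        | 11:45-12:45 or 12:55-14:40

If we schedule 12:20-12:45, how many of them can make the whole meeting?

Oliver and Wei can make the full 12:20-12:45 slot — that's 2.

2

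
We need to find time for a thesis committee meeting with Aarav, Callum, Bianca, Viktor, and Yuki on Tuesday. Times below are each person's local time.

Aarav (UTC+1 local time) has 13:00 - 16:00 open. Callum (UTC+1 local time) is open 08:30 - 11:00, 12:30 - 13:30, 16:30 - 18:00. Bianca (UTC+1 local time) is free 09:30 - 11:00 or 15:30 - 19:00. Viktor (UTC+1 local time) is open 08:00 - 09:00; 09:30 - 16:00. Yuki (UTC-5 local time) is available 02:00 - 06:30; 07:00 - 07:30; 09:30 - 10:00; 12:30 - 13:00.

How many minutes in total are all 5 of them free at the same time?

Aarav in UTC: 12:00-15:00 (subtract 1h to convert from UTC+1).
Callum in UTC: 07:30-10:00, 11:30-12:30, 15:30-17:00 (subtract 1h to convert from UTC+1).
Bianca in UTC: 08:30-10:00, 14:30-18:00 (subtract 1h to convert from UTC+1).
Viktor in UTC: 07:00-08:00, 08:30-15:00 (subtract 1h to convert from UTC+1).
Yuki in UTC: 07:00-11:30, 12:00-12:30, 14:30-15:00, 17:30-18:00 (add 5h to convert from UTC-5).
Aarav ∩ Callum: 12:00-12:30.
Aarav ∩ Callum ∩ Bianca: ∅.
Aarav ∩ Callum ∩ Bianca ∩ Viktor: ∅.
Aarav ∩ Callum ∩ Bianca ∩ Viktor ∩ Yuki: ∅.
There is no time when everyone is free.
There is no common window, so the total is 0 minutes.

0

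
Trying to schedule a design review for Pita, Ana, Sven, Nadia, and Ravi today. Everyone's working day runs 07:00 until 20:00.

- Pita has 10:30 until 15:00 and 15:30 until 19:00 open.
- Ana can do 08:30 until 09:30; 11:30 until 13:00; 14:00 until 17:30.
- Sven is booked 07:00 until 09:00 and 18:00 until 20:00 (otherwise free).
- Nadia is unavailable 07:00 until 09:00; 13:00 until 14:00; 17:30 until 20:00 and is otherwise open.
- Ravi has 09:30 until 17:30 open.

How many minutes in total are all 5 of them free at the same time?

270

Pita free: 10:30-15:00, 15:30-19:00.
Ana free: 08:30-09:30, 11:30-13:00, 14:00-17:30.
Sven free: 09:00-18:00 (invert busy blocks within the working day).
Nadia free: 09:00-13:00, 14:00-17:30 (invert busy blocks within the working day).
Ravi free: 09:30-17:30.
Pita ∩ Ana: 11:30-13:00, 14:00-15:00, 15:30-17:30.
Pita ∩ Ana ∩ Sven: 11:30-13:00, 14:00-15:00, 15:30-17:30.
Pita ∩ Ana ∩ Sven ∩ Nadia: 11:30-13:00, 14:00-15:00, 15:30-17:30.
Pita ∩ Ana ∩ Sven ∩ Nadia ∩ Ravi: 11:30-13:00, 14:00-15:00, 15:30-17:30.
Summing the common windows: 90 + 60 + 120 = 270 minutes.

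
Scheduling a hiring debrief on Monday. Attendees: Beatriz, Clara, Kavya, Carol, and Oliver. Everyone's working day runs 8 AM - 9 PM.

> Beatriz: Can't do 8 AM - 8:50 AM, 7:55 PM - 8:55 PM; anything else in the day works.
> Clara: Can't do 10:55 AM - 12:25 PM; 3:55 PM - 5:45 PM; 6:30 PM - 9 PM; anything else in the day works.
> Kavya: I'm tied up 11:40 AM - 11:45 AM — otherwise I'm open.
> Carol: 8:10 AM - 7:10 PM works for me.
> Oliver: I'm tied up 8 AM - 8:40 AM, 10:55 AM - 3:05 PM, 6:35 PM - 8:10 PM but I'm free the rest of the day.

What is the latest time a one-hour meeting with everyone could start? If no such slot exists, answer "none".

Beatriz free: 08:50-19:55, 20:55-21:00 (invert busy blocks within the working day).
Clara free: 08:00-10:55, 12:25-15:55, 17:45-18:30 (invert busy blocks within the working day).
Kavya free: 08:00-11:40, 11:45-21:00 (invert busy blocks within the working day).
Carol free: 08:10-19:10.
Oliver free: 08:40-10:55, 15:05-18:35, 20:10-21:00 (invert busy blocks within the working day).
Beatriz ∩ Clara: 08:50-10:55, 12:25-15:55, 17:45-18:30.
Beatriz ∩ Clara ∩ Kavya: 08:50-10:55, 12:25-15:55, 17:45-18:30.
Beatriz ∩ Clara ∩ Kavya ∩ Carol: 08:50-10:55, 12:25-15:55, 17:45-18:30.
Beatriz ∩ Clara ∩ Kavya ∩ Carol ∩ Oliver: 08:50-10:55, 15:05-15:55, 17:45-18:30.
The last common window of at least 60 minutes is 08:50-10:55; a 60-minute meeting can start as late as 09:55 and still end by 10:55.

09:55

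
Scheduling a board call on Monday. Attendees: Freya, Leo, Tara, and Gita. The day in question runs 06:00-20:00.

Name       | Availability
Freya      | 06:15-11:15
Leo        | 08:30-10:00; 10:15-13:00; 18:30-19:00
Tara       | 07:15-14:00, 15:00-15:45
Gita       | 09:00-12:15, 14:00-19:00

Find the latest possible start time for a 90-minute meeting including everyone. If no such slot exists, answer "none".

Freya ∩ Leo: 08:30-10:00, 10:15-11:15.
Freya ∩ Leo ∩ Tara: 08:30-10:00, 10:15-11:15.
Freya ∩ Leo ∩ Tara ∩ Gita: 09:00-10:00, 10:15-11:15.
Those are the intersection windows.
No common window is at least 90 minutes long.

none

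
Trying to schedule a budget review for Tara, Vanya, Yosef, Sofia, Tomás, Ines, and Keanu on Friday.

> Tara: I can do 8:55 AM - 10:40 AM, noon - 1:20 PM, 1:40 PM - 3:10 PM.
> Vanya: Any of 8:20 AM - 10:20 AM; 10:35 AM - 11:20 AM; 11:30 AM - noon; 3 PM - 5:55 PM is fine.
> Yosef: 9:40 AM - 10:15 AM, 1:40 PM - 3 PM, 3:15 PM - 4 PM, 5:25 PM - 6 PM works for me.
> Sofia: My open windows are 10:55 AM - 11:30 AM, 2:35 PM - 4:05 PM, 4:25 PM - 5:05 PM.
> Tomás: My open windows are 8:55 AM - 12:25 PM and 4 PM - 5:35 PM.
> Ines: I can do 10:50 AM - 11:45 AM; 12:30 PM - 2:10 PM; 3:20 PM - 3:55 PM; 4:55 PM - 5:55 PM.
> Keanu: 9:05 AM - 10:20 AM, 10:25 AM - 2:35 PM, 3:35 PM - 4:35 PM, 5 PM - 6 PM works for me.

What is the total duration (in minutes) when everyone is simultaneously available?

0

Tara ∩ Vanya: 08:55-10:20, 10:35-10:40, 15:00-15:10.
Tara ∩ Vanya ∩ Yosef: 09:40-10:15.
Tara ∩ Vanya ∩ Yosef ∩ Sofia: ∅.
Tara ∩ Vanya ∩ Yosef ∩ Sofia ∩ Tomás: ∅.
Tara ∩ Vanya ∩ Yosef ∩ Sofia ∩ Tomás ∩ Ines: ∅.
Tara ∩ Vanya ∩ Yosef ∩ Sofia ∩ Tomás ∩ Ines ∩ Keanu: ∅.
There is no time when everyone is free.
There is no common window, so the total is 0 minutes.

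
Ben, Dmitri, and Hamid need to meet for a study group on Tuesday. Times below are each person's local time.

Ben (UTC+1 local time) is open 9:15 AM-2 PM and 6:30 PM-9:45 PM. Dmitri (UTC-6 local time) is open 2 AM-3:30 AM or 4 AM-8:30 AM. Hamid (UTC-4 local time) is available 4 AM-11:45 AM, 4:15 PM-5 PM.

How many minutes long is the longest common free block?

180

Ben in UTC: 08:15-13:00, 17:30-20:45 (subtract 1h to convert from UTC+1).
Dmitri in UTC: 08:00-09:30, 10:00-14:30 (add 6h to convert from UTC-6).
Hamid in UTC: 08:00-15:45, 20:15-21:00 (add 4h to convert from UTC-4).
Ben ∩ Dmitri: 08:15-09:30, 10:00-13:00.
Ben ∩ Dmitri ∩ Hamid: 08:15-09:30, 10:00-13:00.
So the common availability across everyone is 08:15-09:30, 10:00-13:00.
The longest is 10:00-13:00 at 180 minutes.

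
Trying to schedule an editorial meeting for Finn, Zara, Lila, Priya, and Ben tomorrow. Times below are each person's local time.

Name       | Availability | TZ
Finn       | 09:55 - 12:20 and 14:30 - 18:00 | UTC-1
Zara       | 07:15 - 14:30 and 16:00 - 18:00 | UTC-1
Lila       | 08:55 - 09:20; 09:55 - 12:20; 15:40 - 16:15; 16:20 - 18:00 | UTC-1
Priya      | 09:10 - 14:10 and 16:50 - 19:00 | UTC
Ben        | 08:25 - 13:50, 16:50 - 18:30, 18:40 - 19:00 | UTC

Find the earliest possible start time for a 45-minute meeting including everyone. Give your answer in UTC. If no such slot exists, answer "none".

Finn in UTC: 10:55-13:20, 15:30-19:00 (add 1h to convert from UTC-1).
Zara in UTC: 08:15-15:30, 17:00-19:00 (add 1h to convert from UTC-1).
Lila in UTC: 09:55-10:20, 10:55-13:20, 16:40-17:15, 17:20-19:00 (add 1h to convert from UTC-1).
Priya in UTC: 09:10-14:10, 16:50-19:00.
Ben in UTC: 08:25-13:50, 16:50-18:30, 18:40-19:00.
Finn ∩ Zara: 10:55-13:20, 17:00-19:00.
Finn ∩ Zara ∩ Lila: 10:55-13:20, 17:00-17:15, 17:20-19:00.
Finn ∩ Zara ∩ Lila ∩ Priya: 10:55-13:20, 17:00-17:15, 17:20-19:00.
Finn ∩ Zara ∩ Lila ∩ Priya ∩ Ben: 10:55-13:20, 17:00-17:15, 17:20-18:30, 18:40-19:00.
The first common window of at least 45 minutes is 10:55-13:20, so the earliest start is 10:55.

10:55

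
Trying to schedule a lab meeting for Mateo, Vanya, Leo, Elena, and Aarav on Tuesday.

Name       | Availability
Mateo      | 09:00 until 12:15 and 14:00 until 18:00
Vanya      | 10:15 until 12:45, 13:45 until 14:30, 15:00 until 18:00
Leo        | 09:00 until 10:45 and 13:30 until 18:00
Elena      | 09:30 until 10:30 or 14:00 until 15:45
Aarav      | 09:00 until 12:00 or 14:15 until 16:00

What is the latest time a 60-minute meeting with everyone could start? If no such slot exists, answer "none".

Mateo ∩ Vanya: 10:15-12:15, 14:00-14:30, 15:00-18:00.
Mateo ∩ Vanya ∩ Leo: 10:15-10:45, 14:00-14:30, 15:00-18:00.
Mateo ∩ Vanya ∩ Leo ∩ Elena: 10:15-10:30, 14:00-14:30, 15:00-15:45.
Mateo ∩ Vanya ∩ Leo ∩ Elena ∩ Aarav: 10:15-10:30, 14:15-14:30, 15:00-15:45.
No common window is at least 60 minutes long.

none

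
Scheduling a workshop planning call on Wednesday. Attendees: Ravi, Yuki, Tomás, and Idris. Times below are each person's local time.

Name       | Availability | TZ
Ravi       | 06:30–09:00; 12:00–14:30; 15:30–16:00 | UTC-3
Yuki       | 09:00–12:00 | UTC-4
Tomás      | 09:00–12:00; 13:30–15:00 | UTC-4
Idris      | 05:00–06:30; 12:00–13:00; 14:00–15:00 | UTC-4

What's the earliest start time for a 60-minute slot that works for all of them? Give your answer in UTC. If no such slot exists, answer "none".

none

Ravi in UTC: 09:30-12:00, 15:00-17:30, 18:30-19:00 (add 3h to convert from UTC-3).
Yuki in UTC: 13:00-16:00 (add 4h to convert from UTC-4).
Tomás in UTC: 13:00-16:00, 17:30-19:00 (add 4h to convert from UTC-4).
Idris in UTC: 09:00-10:30, 16:00-17:00, 18:00-19:00 (add 4h to convert from UTC-4).
Ravi ∩ Yuki: 15:00-16:00.
Ravi ∩ Yuki ∩ Tomás: 15:00-16:00.
Ravi ∩ Yuki ∩ Tomás ∩ Idris: ∅.
There is no time when everyone is free.
No common window is at least 60 minutes long.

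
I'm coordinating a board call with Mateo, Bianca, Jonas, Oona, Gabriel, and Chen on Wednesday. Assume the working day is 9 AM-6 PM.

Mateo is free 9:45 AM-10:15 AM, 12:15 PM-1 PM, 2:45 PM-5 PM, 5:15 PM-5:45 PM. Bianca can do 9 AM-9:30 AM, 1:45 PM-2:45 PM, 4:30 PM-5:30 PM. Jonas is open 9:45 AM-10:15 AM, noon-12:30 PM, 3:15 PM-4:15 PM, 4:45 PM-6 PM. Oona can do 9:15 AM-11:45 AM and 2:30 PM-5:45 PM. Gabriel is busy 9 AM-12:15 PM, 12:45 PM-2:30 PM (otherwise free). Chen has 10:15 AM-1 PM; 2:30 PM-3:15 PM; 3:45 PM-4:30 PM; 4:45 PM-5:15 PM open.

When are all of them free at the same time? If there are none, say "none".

16:45-17:00

Mateo free: 09:45-10:15, 12:15-13:00, 14:45-17:00, 17:15-17:45.
Bianca free: 09:00-09:30, 13:45-14:45, 16:30-17:30.
Jonas free: 09:45-10:15, 12:00-12:30, 15:15-16:15, 16:45-18:00.
Oona free: 09:15-11:45, 14:30-17:45.
Gabriel free: 12:15-12:45, 14:30-18:00 (invert busy blocks within the working day).
Chen free: 10:15-13:00, 14:30-15:15, 15:45-16:30, 16:45-17:15.
Mateo ∩ Bianca: 16:30-17:00, 17:15-17:30.
Mateo ∩ Bianca ∩ Jonas: 16:45-17:00, 17:15-17:30.
Mateo ∩ Bianca ∩ Jonas ∩ Oona: 16:45-17:00, 17:15-17:30.
Mateo ∩ Bianca ∩ Jonas ∩ Oona ∩ Gabriel: 16:45-17:00, 17:15-17:30.
Mateo ∩ Bianca ∩ Jonas ∩ Oona ∩ Gabriel ∩ Chen: 16:45-17:00.
Those are the intersection windows.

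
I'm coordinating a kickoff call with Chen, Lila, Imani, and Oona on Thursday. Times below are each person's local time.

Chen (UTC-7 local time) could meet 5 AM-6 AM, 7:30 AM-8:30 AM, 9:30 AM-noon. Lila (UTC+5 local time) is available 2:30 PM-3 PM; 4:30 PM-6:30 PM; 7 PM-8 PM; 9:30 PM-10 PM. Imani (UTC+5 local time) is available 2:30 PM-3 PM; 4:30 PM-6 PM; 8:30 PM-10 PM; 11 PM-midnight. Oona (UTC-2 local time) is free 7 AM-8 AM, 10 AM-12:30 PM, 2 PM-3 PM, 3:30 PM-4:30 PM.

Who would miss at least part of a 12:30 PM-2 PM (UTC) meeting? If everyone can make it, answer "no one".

Chen, Imani, Lila

Chen in UTC: 12:00-13:00, 14:30-15:30, 16:30-19:00 (add 7h to convert from UTC-7).
Lila in UTC: 09:30-10:00, 11:30-13:30, 14:00-15:00, 16:30-17:00 (subtract 5h to convert from UTC+5).
Imani in UTC: 09:30-10:00, 11:30-13:00, 15:30-17:00, 18:00-19:00 (subtract 5h to convert from UTC+5).
Oona in UTC: 09:00-10:00, 12:00-14:30, 16:00-17:00, 17:30-18:30 (add 2h to convert from UTC-2).
Chen: not fully free for 12:30-14:00. Lila: not fully free for 12:30-14:00. Imani: not fully free for 12:30-14:00. Oona: free for 12:30-14:00.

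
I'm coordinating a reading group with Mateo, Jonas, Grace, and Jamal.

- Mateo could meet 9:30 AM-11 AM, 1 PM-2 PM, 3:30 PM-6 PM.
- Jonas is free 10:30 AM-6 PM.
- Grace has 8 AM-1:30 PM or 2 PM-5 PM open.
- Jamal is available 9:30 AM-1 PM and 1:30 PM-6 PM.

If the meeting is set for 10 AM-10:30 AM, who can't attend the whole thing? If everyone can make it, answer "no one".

Mateo: free for 10:00-10:30. Jonas: not fully free for 10:00-10:30. Grace: free for 10:00-10:30. Jamal: free for 10:00-10:30.

Jonas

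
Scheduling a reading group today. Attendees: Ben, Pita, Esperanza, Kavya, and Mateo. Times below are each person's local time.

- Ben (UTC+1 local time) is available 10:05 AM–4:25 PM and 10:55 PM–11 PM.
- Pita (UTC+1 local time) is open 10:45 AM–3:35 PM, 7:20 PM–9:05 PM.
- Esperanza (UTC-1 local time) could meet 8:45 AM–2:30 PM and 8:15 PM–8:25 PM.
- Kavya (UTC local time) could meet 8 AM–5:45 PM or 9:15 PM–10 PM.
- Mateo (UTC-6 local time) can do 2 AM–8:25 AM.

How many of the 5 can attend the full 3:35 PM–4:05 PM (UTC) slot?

1

Ben in UTC: 09:05-15:25, 21:55-22:00 (subtract 1h to convert from UTC+1).
Pita in UTC: 09:45-14:35, 18:20-20:05 (subtract 1h to convert from UTC+1).
Esperanza in UTC: 09:45-15:30, 21:15-21:25 (add 1h to convert from UTC-1).
Kavya in UTC: 08:00-17:45, 21:15-22:00.
Mateo in UTC: 08:00-14:25 (add 6h to convert from UTC-6).
Kavya can make the full 15:35-16:05 slot — that's 1.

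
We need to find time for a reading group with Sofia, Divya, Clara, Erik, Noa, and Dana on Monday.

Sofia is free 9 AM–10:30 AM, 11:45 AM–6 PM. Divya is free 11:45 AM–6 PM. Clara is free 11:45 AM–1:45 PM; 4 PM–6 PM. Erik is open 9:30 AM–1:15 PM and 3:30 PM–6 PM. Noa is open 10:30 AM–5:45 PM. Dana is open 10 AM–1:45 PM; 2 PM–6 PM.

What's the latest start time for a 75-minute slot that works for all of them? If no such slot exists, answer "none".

Sofia ∩ Divya: 11:45-18:00.
Sofia ∩ Divya ∩ Clara: 11:45-13:45, 16:00-18:00.
Sofia ∩ Divya ∩ Clara ∩ Erik: 11:45-13:15, 16:00-18:00.
Sofia ∩ Divya ∩ Clara ∩ Erik ∩ Noa: 11:45-13:15, 16:00-17:45.
Sofia ∩ Divya ∩ Clara ∩ Erik ∩ Noa ∩ Dana: 11:45-13:15, 16:00-17:45.
So the common availability across everyone is 11:45-13:15, 16:00-17:45.
The last common window of at least 75 minutes is 16:00-17:45; a 75-minute meeting can start as late as 16:30 and still end by 17:45.

16:30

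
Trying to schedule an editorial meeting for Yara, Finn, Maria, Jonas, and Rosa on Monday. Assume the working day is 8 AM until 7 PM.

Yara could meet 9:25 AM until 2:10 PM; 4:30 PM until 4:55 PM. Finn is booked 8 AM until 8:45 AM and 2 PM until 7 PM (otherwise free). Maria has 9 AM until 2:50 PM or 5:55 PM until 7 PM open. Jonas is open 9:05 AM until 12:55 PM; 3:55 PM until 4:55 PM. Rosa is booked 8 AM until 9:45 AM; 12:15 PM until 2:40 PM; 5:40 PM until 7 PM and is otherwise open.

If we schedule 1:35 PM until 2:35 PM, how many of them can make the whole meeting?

Yara free: 09:25-14:10, 16:30-16:55.
Finn free: 08:45-14:00 (invert busy blocks within the working day).
Maria free: 09:00-14:50, 17:55-19:00.
Jonas free: 09:05-12:55, 15:55-16:55.
Rosa free: 09:45-12:15, 14:40-17:40 (invert busy blocks within the working day).
Maria can make the full 13:35-14:35 slot — that's 1.

1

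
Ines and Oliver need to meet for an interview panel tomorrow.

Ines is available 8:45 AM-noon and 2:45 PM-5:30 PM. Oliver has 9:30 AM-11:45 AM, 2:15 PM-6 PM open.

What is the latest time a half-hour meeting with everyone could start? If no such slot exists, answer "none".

Ines ∩ Oliver: 09:30-11:45, 14:45-17:30.
The last common window of at least 30 minutes is 14:45-17:30; a 30-minute meeting can start as late as 17:00 and still end by 17:30.

17:00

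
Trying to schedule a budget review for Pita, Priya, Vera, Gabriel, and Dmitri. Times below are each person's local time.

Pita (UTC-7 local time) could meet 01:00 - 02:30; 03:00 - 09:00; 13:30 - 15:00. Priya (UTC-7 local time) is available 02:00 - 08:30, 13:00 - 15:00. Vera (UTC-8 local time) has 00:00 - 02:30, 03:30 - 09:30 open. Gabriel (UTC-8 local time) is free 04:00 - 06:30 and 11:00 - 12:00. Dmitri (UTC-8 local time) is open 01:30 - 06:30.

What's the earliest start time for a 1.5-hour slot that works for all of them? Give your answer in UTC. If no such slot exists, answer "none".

Pita in UTC: 08:00-09:30, 10:00-16:00, 20:30-22:00 (add 7h to convert from UTC-7).
Priya in UTC: 09:00-15:30, 20:00-22:00 (add 7h to convert from UTC-7).
Vera in UTC: 08:00-10:30, 11:30-17:30 (add 8h to convert from UTC-8).
Gabriel in UTC: 12:00-14:30, 19:00-20:00 (add 8h to convert from UTC-8).
Dmitri in UTC: 09:30-14:30 (add 8h to convert from UTC-8).
Pita ∩ Priya: 09:00-09:30, 10:00-15:30, 20:30-22:00.
Pita ∩ Priya ∩ Vera: 09:00-09:30, 10:00-10:30, 11:30-15:30.
Pita ∩ Priya ∩ Vera ∩ Gabriel: 12:00-14:30.
Pita ∩ Priya ∩ Vera ∩ Gabriel ∩ Dmitri: 12:00-14:30.
Those are the intersection windows.
The first common window of at least 90 minutes is 12:00-14:30, so the earliest start is 12:00.

12:00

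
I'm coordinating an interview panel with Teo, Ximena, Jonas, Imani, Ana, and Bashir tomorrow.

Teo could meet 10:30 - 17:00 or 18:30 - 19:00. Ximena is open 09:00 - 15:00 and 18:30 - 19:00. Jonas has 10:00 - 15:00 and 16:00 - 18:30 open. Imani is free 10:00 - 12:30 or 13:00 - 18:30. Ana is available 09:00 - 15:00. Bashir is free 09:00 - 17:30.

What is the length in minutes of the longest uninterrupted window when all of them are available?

120

Teo ∩ Ximena: 10:30-15:00, 18:30-19:00.
Teo ∩ Ximena ∩ Jonas: 10:30-15:00.
Teo ∩ Ximena ∩ Jonas ∩ Imani: 10:30-12:30, 13:00-15:00.
Teo ∩ Ximena ∩ Jonas ∩ Imani ∩ Ana: 10:30-12:30, 13:00-15:00.
Teo ∩ Ximena ∩ Jonas ∩ Imani ∩ Ana ∩ Bashir: 10:30-12:30, 13:00-15:00.
So the common availability across everyone is 10:30-12:30, 13:00-15:00.
The longest is 10:30-12:30 at 120 minutes.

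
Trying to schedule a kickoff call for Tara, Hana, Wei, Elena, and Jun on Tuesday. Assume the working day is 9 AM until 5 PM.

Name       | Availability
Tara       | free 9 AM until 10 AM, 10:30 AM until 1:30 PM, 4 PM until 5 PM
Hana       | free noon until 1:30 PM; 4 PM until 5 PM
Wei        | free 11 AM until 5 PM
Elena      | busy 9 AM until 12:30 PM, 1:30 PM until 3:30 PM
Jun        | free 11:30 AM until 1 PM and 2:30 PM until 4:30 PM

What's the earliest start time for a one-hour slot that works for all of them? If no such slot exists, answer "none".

none

Tara free: 09:00-10:00, 10:30-13:30, 16:00-17:00.
Hana free: 12:00-13:30, 16:00-17:00.
Wei free: 11:00-17:00.
Elena free: 12:30-13:30, 15:30-17:00 (invert busy blocks within the working day).
Jun free: 11:30-13:00, 14:30-16:30.
Tara ∩ Hana: 12:00-13:30, 16:00-17:00.
Tara ∩ Hana ∩ Wei: 12:00-13:30, 16:00-17:00.
Tara ∩ Hana ∩ Wei ∩ Elena: 12:30-13:30, 16:00-17:00.
Tara ∩ Hana ∩ Wei ∩ Elena ∩ Jun: 12:30-13:00, 16:00-16:30.
No common window is at least 60 minutes long.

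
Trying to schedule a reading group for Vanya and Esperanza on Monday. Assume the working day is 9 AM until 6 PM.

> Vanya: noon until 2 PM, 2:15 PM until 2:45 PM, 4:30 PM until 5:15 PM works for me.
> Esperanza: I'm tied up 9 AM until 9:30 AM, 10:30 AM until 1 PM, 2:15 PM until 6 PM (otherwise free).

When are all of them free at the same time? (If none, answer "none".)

13:00-14:00

Vanya free: 12:00-14:00, 14:15-14:45, 16:30-17:15.
Esperanza free: 09:30-10:30, 13:00-14:15 (invert busy blocks within the working day).
Vanya ∩ Esperanza: 13:00-14:00.
Those are the intersection windows.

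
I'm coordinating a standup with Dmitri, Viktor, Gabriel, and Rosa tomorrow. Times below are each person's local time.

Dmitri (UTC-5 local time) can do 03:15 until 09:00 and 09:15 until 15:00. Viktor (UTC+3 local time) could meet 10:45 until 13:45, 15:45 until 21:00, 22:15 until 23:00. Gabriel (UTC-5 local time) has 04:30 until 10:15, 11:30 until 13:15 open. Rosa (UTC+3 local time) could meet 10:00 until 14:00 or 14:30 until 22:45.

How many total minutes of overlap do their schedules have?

Dmitri in UTC: 08:15-14:00, 14:15-20:00 (add 5h to convert from UTC-5).
Viktor in UTC: 07:45-10:45, 12:45-18:00, 19:15-20:00 (subtract 3h to convert from UTC+3).
Gabriel in UTC: 09:30-15:15, 16:30-18:15 (add 5h to convert from UTC-5).
Rosa in UTC: 07:00-11:00, 11:30-19:45 (subtract 3h to convert from UTC+3).
Dmitri ∩ Viktor: 08:15-10:45, 12:45-14:00, 14:15-18:00, 19:15-20:00.
Dmitri ∩ Viktor ∩ Gabriel: 09:30-10:45, 12:45-14:00, 14:15-15:15, 16:30-18:00.
Dmitri ∩ Viktor ∩ Gabriel ∩ Rosa: 09:30-10:45, 12:45-14:00, 14:15-15:15, 16:30-18:00.
Summing the common windows: 75 + 75 + 60 + 90 = 300 minutes.

300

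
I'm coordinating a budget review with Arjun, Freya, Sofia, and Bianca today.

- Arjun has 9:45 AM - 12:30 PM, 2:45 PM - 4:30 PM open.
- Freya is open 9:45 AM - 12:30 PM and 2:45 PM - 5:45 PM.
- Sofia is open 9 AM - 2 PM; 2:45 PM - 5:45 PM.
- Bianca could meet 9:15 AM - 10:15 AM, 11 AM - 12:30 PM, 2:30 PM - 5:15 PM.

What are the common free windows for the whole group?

Arjun ∩ Freya: 09:45-12:30, 14:45-16:30.
Arjun ∩ Freya ∩ Sofia: 09:45-12:30, 14:45-16:30.
Arjun ∩ Freya ∩ Sofia ∩ Bianca: 09:45-10:15, 11:00-12:30, 14:45-16:30.

09:45-10:15, 11:00-12:30, 14:45-16:30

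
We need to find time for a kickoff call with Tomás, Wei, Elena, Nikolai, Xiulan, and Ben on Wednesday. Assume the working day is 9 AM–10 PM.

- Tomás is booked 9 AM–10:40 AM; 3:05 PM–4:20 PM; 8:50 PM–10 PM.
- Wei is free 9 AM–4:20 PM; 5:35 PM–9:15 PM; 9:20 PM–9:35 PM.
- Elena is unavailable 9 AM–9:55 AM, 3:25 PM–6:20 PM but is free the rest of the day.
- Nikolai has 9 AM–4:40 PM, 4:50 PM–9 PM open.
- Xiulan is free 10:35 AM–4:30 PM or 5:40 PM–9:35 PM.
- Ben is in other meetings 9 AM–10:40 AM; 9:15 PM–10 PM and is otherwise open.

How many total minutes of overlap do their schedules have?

Tomás free: 10:40-15:05, 16:20-20:50 (invert busy blocks within the working day).
Wei free: 09:00-16:20, 17:35-21:15, 21:20-21:35.
Elena free: 09:55-15:25, 18:20-22:00 (invert busy blocks within the working day).
Nikolai free: 09:00-16:40, 16:50-21:00.
Xiulan free: 10:35-16:30, 17:40-21:35.
Ben free: 10:40-21:15 (invert busy blocks within the working day).
Tomás ∩ Wei: 10:40-15:05, 17:35-20:50.
Tomás ∩ Wei ∩ Elena: 10:40-15:05, 18:20-20:50.
Tomás ∩ Wei ∩ Elena ∩ Nikolai: 10:40-15:05, 18:20-20:50.
Tomás ∩ Wei ∩ Elena ∩ Nikolai ∩ Xiulan: 10:40-15:05, 18:20-20:50.
Tomás ∩ Wei ∩ Elena ∩ Nikolai ∩ Xiulan ∩ Ben: 10:40-15:05, 18:20-20:50.
Those are the intersection windows.
Summing the common windows: 265 + 150 = 415 minutes.

415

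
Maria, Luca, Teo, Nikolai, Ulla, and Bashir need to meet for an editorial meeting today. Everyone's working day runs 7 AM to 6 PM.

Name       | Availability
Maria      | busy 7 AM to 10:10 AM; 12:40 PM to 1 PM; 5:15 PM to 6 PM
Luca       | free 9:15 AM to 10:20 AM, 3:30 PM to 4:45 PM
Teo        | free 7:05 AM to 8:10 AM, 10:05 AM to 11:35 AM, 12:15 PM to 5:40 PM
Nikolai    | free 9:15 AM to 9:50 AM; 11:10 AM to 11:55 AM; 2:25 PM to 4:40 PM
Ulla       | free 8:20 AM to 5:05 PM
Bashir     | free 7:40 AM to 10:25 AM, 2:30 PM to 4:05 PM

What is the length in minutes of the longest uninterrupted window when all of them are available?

Maria free: 10:10-12:40, 13:00-17:15 (invert busy blocks within the working day).
Luca free: 09:15-10:20, 15:30-16:45.
Teo free: 07:05-08:10, 10:05-11:35, 12:15-17:40.
Nikolai free: 09:15-09:50, 11:10-11:55, 14:25-16:40.
Ulla free: 08:20-17:05.
Bashir free: 07:40-10:25, 14:30-16:05.
Maria ∩ Luca: 10:10-10:20, 15:30-16:45.
Maria ∩ Luca ∩ Teo: 10:10-10:20, 15:30-16:45.
Maria ∩ Luca ∩ Teo ∩ Nikolai: 15:30-16:40.
Maria ∩ Luca ∩ Teo ∩ Nikolai ∩ Ulla: 15:30-16:40.
Maria ∩ Luca ∩ Teo ∩ Nikolai ∩ Ulla ∩ Bashir: 15:30-16:05.
Those are the intersection windows.
The longest is 15:30-16:05 at 35 minutes.

35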